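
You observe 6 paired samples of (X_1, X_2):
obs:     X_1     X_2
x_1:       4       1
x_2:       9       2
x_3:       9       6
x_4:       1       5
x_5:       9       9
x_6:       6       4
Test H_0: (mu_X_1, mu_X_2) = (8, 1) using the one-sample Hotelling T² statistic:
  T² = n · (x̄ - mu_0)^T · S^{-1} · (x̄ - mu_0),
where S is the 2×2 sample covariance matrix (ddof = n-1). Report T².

Step 1 — sample mean vector:
  mean(X_1) = (4 + 9 + 9 + 1 + 9 + 6) / 6 = 38/6 = 6.3333
  mean(X_2) = (1 + 2 + 6 + 5 + 9 + 4) / 6 = 27/6 = 4.5
  x̄ = (6.3333, 4.5),  deviation x̄ - mu_0 = (6.3333, 4.5) - (8, 1) = (-1.6667, 3.5).

Step 2 — sample covariance matrix, S[i,j] = (1/(n-1)) · Σ_k (x_{k,i} - mean_i) · (x_{k,j} - mean_j), divisor n-1 = 5:
  S[X_1,X_1] = ((-2.3333)·(-2.3333) + (2.6667)·(2.6667) + (2.6667)·(2.6667) + (-5.3333)·(-5.3333) + (2.6667)·(2.6667) + (-0.3333)·(-0.3333)) / 5 = 55.3333/5 = 11.0667
  S[X_1,X_2] = ((-2.3333)·(-3.5) + (2.6667)·(-2.5) + (2.6667)·(1.5) + (-5.3333)·(0.5) + (2.6667)·(4.5) + (-0.3333)·(-0.5)) / 5 = 15/5 = 3
  S[X_2,X_2] = ((-3.5)·(-3.5) + (-2.5)·(-2.5) + (1.5)·(1.5) + (0.5)·(0.5) + (4.5)·(4.5) + (-0.5)·(-0.5)) / 5 = 41.5/5 = 8.3
  S = [[11.0667, 3],
 [3, 8.3]].

Step 3 — invert S. det(S) = 11.0667·8.3 - (3)² = 82.8533.
  S^{-1} = (1/det) · [[d, -b], [-b, a]] = [[0.1002, -0.0362],
 [-0.0362, 0.1336]].

Step 4 — quadratic form (x̄ - mu_0)^T · S^{-1} · (x̄ - mu_0):
  S^{-1} · (x̄ - mu_0) = (-0.2937, 0.5278),
  (x̄ - mu_0)^T · [...] = (-1.6667)·(-0.2937) + (3.5)·(0.5278) = 2.3369.

Step 5 — scale by n: T² = 6 · 2.3369 = 14.0216.

T² ≈ 14.0216


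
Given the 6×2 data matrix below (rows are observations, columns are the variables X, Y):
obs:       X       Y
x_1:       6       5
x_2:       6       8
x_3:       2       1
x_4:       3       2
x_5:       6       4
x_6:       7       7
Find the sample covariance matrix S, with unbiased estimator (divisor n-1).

Step 1 — column means:
  mean(X) = (6 + 6 + 2 + 3 + 6 + 7) / 6 = 30/6 = 5
  mean(Y) = (5 + 8 + 1 + 2 + 4 + 7) / 6 = 27/6 = 4.5

Step 2 — sample covariance S[i,j] = (1/(n-1)) · Σ_k (x_{k,i} - mean_i) · (x_{k,j} - mean_j), with n-1 = 5.
  S[X,X] = ((1)·(1) + (1)·(1) + (-3)·(-3) + (-2)·(-2) + (1)·(1) + (2)·(2)) / 5 = 20/5 = 4
  S[X,Y] = ((1)·(0.5) + (1)·(3.5) + (-3)·(-3.5) + (-2)·(-2.5) + (1)·(-0.5) + (2)·(2.5)) / 5 = 24/5 = 4.8
  S[Y,Y] = ((0.5)·(0.5) + (3.5)·(3.5) + (-3.5)·(-3.5) + (-2.5)·(-2.5) + (-0.5)·(-0.5) + (2.5)·(2.5)) / 5 = 37.5/5 = 7.5

S is symmetric (S[j,i] = S[i,j]). Assembling:

S = [[4, 4.8],
 [4.8, 7.5]]


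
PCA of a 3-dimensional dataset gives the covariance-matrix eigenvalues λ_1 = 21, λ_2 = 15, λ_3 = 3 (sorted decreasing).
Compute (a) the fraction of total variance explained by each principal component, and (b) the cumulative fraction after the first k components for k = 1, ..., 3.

Step 1 — total variance = trace(Sigma) = Σ λ_i = 21 + 15 + 3 = 39.

Step 2 — fraction explained by component i = λ_i / Σ λ:
  PC1: 21/39 = 0.5385
  PC2: 15/39 = 0.3846
  PC3: 3/39 = 0.0769

Step 3 — cumulative fraction after k components = (λ_1 + ... + λ_k) / Σ λ:
  k = 1: 21/39 = 0.5385
  k = 2: (21 + 15)/39 = 36/39 = 0.9231
  k = 3: (21 + 15 + 3)/39 = 39/39 = 1

Summary (fraction, with percent):

explained: PC1 0.5385 (53.85%), PC2 0.3846 (38.46%), PC3 0.0769 (7.69%);  cumulative: 0.5385, 0.9231, 1


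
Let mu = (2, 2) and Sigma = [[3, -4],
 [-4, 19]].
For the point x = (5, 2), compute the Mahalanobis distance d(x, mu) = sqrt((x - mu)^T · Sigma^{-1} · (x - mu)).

Step 1 — centre the observation: (x - mu) = (3, 0).

Step 2 — invert Sigma. det(Sigma) = 3·19 - (-4)² = 41.
  Sigma^{-1} = (1/det) · [[d, -b], [-b, a]] = [[0.4634, 0.0976],
 [0.0976, 0.0732]].

Step 3 — form the quadratic (x - mu)^T · Sigma^{-1} · (x - mu):
  Sigma^{-1} · (x - mu) = (1.3902, 0.2927).
  (x - mu)^T · [Sigma^{-1} · (x - mu)] = (3)·(1.3902) + (0)·(0.2927) = 4.1707.

Step 4 — take square root: d = √(4.1707) ≈ 2.0422.

d(x, mu) = √(4.1707) ≈ 2.0422


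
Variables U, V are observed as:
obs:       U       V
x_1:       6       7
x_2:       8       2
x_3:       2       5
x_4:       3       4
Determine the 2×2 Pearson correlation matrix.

Step 1 — column means:
  mean(U) = (6 + 8 + 2 + 3) / 4 = 19/4 = 4.75
  mean(V) = (7 + 2 + 5 + 4) / 4 = 18/4 = 4.5

Step 2 — sample variances and covariances s[i,j] = (1/(n-1)) · Σ_k (x_{k,i} - mean_i) · (x_{k,j} - mean_j), with n-1 = 3:
  s[U,U] = ((1.25)·(1.25) + (3.25)·(3.25) + (-2.75)·(-2.75) + (-1.75)·(-1.75)) / 3 = 22.75/3 = 7.5833
  s[U,V] = ((1.25)·(2.5) + (3.25)·(-2.5) + (-2.75)·(0.5) + (-1.75)·(-0.5)) / 3 = -5.5/3 = -1.8333
  s[V,V] = ((2.5)·(2.5) + (-2.5)·(-2.5) + (0.5)·(0.5) + (-0.5)·(-0.5)) / 3 = 13/3 = 4.3333
  Sample standard deviations s_i = √(s[i,i]):
  s(U) = √(7.5833) = 2.7538
  s(V) = √(4.3333) = 2.0817

Step 3 — r_{ij} = s_{ij} / (s_i · s_j):
  r[U,U] = 1 (diagonal).
  r[U,V] = -1.8333 / (2.7538 · 2.0817) = -1.8333 / 5.7325 = -0.3198
  r[V,V] = 1 (diagonal).

R is symmetric with unit diagonal. Assembling:

R = [[1, -0.3198],
 [-0.3198, 1]]


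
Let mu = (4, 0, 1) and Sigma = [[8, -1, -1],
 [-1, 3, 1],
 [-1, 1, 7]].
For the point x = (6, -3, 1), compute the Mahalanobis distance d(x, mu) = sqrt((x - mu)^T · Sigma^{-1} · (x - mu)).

Step 1 — centre the observation: (x - mu) = (2, -3, 0).

Step 2 — invert Sigma (cofactor / det for 3×3, or solve directly):
  Sigma^{-1} = [[0.1316, 0.0395, 0.0132],
 [0.0395, 0.3618, -0.0461],
 [0.0132, -0.0461, 0.1513]].

Step 3 — form the quadratic (x - mu)^T · Sigma^{-1} · (x - mu):
  Sigma^{-1} · (x - mu) = (0.1447, -1.0066, 0.1645).
  (x - mu)^T · [Sigma^{-1} · (x - mu)] = (2)·(0.1447) + (-3)·(-1.0066) + (0)·(0.1645) = 3.3092.

Step 4 — take square root: d = √(3.3092) ≈ 1.8191.

d(x, mu) = √(3.3092) ≈ 1.8191


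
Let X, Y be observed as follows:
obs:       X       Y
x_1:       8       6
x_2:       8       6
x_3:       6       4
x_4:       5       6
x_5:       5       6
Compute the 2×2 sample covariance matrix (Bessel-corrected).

Step 1 — column means:
  mean(X) = (8 + 8 + 6 + 5 + 5) / 5 = 32/5 = 6.4
  mean(Y) = (6 + 6 + 4 + 6 + 6) / 5 = 28/5 = 5.6

Step 2 — sample covariance S[i,j] = (1/(n-1)) · Σ_k (x_{k,i} - mean_i) · (x_{k,j} - mean_j), with n-1 = 4.
  S[X,X] = ((1.6)·(1.6) + (1.6)·(1.6) + (-0.4)·(-0.4) + (-1.4)·(-1.4) + (-1.4)·(-1.4)) / 4 = 9.2/4 = 2.3
  S[X,Y] = ((1.6)·(0.4) + (1.6)·(0.4) + (-0.4)·(-1.6) + (-1.4)·(0.4) + (-1.4)·(0.4)) / 4 = 0.8/4 = 0.2
  S[Y,Y] = ((0.4)·(0.4) + (0.4)·(0.4) + (-1.6)·(-1.6) + (0.4)·(0.4) + (0.4)·(0.4)) / 4 = 3.2/4 = 0.8

S is symmetric (S[j,i] = S[i,j]). Assembling:

S = [[2.3, 0.2],
 [0.2, 0.8]]


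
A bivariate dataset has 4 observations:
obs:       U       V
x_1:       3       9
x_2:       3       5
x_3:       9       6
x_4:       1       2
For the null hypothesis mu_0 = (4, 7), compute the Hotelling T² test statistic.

Step 1 — sample mean vector:
  mean(U) = (3 + 3 + 9 + 1) / 4 = 16/4 = 4
  mean(V) = (9 + 5 + 6 + 2) / 4 = 22/4 = 5.5
  x̄ = (4, 5.5),  deviation x̄ - mu_0 = (4, 5.5) - (4, 7) = (0, -1.5).

Step 2 — sample covariance matrix, S[i,j] = (1/(n-1)) · Σ_k (x_{k,i} - mean_i) · (x_{k,j} - mean_j), divisor n-1 = 3:
  S[U,U] = ((-1)·(-1) + (-1)·(-1) + (5)·(5) + (-3)·(-3)) / 3 = 36/3 = 12
  S[U,V] = ((-1)·(3.5) + (-1)·(-0.5) + (5)·(0.5) + (-3)·(-3.5)) / 3 = 10/3 = 3.3333
  S[V,V] = ((3.5)·(3.5) + (-0.5)·(-0.5) + (0.5)·(0.5) + (-3.5)·(-3.5)) / 3 = 25/3 = 8.3333
  S = [[12, 3.3333],
 [3.3333, 8.3333]].

Step 3 — invert S. det(S) = 12·8.3333 - (3.3333)² = 88.8889.
  S^{-1} = (1/det) · [[d, -b], [-b, a]] = [[0.0938, -0.0375],
 [-0.0375, 0.135]].

Step 4 — quadratic form (x̄ - mu_0)^T · S^{-1} · (x̄ - mu_0):
  S^{-1} · (x̄ - mu_0) = (0.0562, -0.2025),
  (x̄ - mu_0)^T · [...] = (0)·(0.0562) + (-1.5)·(-0.2025) = 0.3038.

Step 5 — scale by n: T² = 4 · 0.3038 = 1.215.

T² ≈ 1.215


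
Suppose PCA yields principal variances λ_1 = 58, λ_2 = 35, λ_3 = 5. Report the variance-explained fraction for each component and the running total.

Step 1 — total variance = trace(Sigma) = Σ λ_i = 58 + 35 + 5 = 98.

Step 2 — fraction explained by component i = λ_i / Σ λ:
  PC1: 58/98 = 0.5918
  PC2: 35/98 = 0.3571
  PC3: 5/98 = 0.051

Step 3 — cumulative fraction after k components = (λ_1 + ... + λ_k) / Σ λ:
  k = 1: 58/98 = 0.5918
  k = 2: (58 + 35)/98 = 93/98 = 0.949
  k = 3: (58 + 35 + 5)/98 = 98/98 = 1

Summary (fraction, with percent):

explained: PC1 0.5918 (59.18%), PC2 0.3571 (35.71%), PC3 0.051 (5.1%);  cumulative: 0.5918, 0.949, 1


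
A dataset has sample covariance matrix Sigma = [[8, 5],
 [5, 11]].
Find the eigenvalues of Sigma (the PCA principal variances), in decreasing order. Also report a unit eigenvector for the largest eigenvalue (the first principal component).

Step 1 — characteristic polynomial of 2×2 Sigma:
  det(Sigma - λI) = λ² - trace · λ + det = 0.
  trace = 8 + 11 = 19, det = 8·11 - (5)² = 63.
Step 2 — discriminant:
  Δ = trace² - 4·det = 361 - 252 = 109.
Step 3 — eigenvalues:
  λ = (trace ± √Δ)/2 = (19 ± 10.4403)/2,
  λ_1 = 14.7202,  λ_2 = 4.2798.

Step 4 — unit eigenvector for λ_1: solve (Sigma - λ_1 I)v = 0. First row:
  (8 - 14.7202)·v_x + (5)·v_y = 0, i.e. (-6.7202)·v_x + (5)·v_y = 0,
  so v ∝ (b, λ_1 - a) = (5, 6.7202) = u.
  ||u|| = √((5)² + (6.7202)²) = √(70.1605) ≈ 8.3762,
  v_1 = u/||u|| ≈ (0.5969, 0.8023) (||v_1|| = 1).

λ_1 = 14.7202,  λ_2 = 4.2798;  v_1 ≈ (0.5969, 0.8023)


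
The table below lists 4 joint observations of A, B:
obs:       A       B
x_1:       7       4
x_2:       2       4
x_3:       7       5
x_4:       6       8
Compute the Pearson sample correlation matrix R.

Step 1 — column means:
  mean(A) = (7 + 2 + 7 + 6) / 4 = 22/4 = 5.5
  mean(B) = (4 + 4 + 5 + 8) / 4 = 21/4 = 5.25

Step 2 — sample variances and covariances s[i,j] = (1/(n-1)) · Σ_k (x_{k,i} - mean_i) · (x_{k,j} - mean_j), with n-1 = 3:
  s[A,A] = ((1.5)·(1.5) + (-3.5)·(-3.5) + (1.5)·(1.5) + (0.5)·(0.5)) / 3 = 17/3 = 5.6667
  s[A,B] = ((1.5)·(-1.25) + (-3.5)·(-1.25) + (1.5)·(-0.25) + (0.5)·(2.75)) / 3 = 3.5/3 = 1.1667
  s[B,B] = ((-1.25)·(-1.25) + (-1.25)·(-1.25) + (-0.25)·(-0.25) + (2.75)·(2.75)) / 3 = 10.75/3 = 3.5833
  Sample standard deviations s_i = √(s[i,i]):
  s(A) = √(5.6667) = 2.3805
  s(B) = √(3.5833) = 1.893

Step 3 — r_{ij} = s_{ij} / (s_i · s_j):
  r[A,A] = 1 (diagonal).
  r[A,B] = 1.1667 / (2.3805 · 1.893) = 1.1667 / 4.5062 = 0.2589
  r[B,B] = 1 (diagonal).

R is symmetric with unit diagonal. Assembling:

R = [[1, 0.2589],
 [0.2589, 1]]


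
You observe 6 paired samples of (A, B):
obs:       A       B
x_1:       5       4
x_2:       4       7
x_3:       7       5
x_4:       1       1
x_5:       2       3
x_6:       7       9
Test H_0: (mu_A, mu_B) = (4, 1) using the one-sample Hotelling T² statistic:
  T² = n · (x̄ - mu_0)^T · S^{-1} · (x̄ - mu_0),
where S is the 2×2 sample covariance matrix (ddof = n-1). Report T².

Step 1 — sample mean vector:
  mean(A) = (5 + 4 + 7 + 1 + 2 + 7) / 6 = 26/6 = 4.3333
  mean(B) = (4 + 7 + 5 + 1 + 3 + 9) / 6 = 29/6 = 4.8333
  x̄ = (4.3333, 4.8333),  deviation x̄ - mu_0 = (4.3333, 4.8333) - (4, 1) = (0.3333, 3.8333).

Step 2 — sample covariance matrix, S[i,j] = (1/(n-1)) · Σ_k (x_{k,i} - mean_i) · (x_{k,j} - mean_j), divisor n-1 = 5:
  S[A,A] = ((0.6667)·(0.6667) + (-0.3333)·(-0.3333) + (2.6667)·(2.6667) + (-3.3333)·(-3.3333) + (-2.3333)·(-2.3333) + (2.6667)·(2.6667)) / 5 = 31.3333/5 = 6.2667
  S[A,B] = ((0.6667)·(-0.8333) + (-0.3333)·(2.1667) + (2.6667)·(0.1667) + (-3.3333)·(-3.8333) + (-2.3333)·(-1.8333) + (2.6667)·(4.1667)) / 5 = 27.3333/5 = 5.4667
  S[B,B] = ((-0.8333)·(-0.8333) + (2.1667)·(2.1667) + (0.1667)·(0.1667) + (-3.8333)·(-3.8333) + (-1.8333)·(-1.8333) + (4.1667)·(4.1667)) / 5 = 40.8333/5 = 8.1667
  S = [[6.2667, 5.4667],
 [5.4667, 8.1667]].

Step 3 — invert S. det(S) = 6.2667·8.1667 - (5.4667)² = 21.2933.
  S^{-1} = (1/det) · [[d, -b], [-b, a]] = [[0.3835, -0.2567],
 [-0.2567, 0.2943]].

Step 4 — quadratic form (x̄ - mu_0)^T · S^{-1} · (x̄ - mu_0):
  S^{-1} · (x̄ - mu_0) = (-0.8563, 1.0426),
  (x̄ - mu_0)^T · [...] = (0.3333)·(-0.8563) + (3.8333)·(1.0426) = 3.7111.

Step 5 — scale by n: T² = 6 · 3.7111 = 22.2668.

T² ≈ 22.2668


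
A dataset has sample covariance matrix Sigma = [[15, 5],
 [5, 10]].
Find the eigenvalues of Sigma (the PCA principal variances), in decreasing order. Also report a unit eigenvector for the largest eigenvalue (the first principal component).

Step 1 — characteristic polynomial of 2×2 Sigma:
  det(Sigma - λI) = λ² - trace · λ + det = 0.
  trace = 15 + 10 = 25, det = 15·10 - (5)² = 125.
Step 2 — discriminant:
  Δ = trace² - 4·det = 625 - 500 = 125.
Step 3 — eigenvalues:
  λ = (trace ± √Δ)/2 = (25 ± 11.1803)/2,
  λ_1 = 18.0902,  λ_2 = 6.9098.

Step 4 — unit eigenvector for λ_1: solve (Sigma - λ_1 I)v = 0. First row:
  (15 - 18.0902)·v_x + (5)·v_y = 0, i.e. (-3.0902)·v_x + (5)·v_y = 0,
  so v ∝ (b, λ_1 - a) = (5, 3.0902) = u.
  ||u|| = √((5)² + (3.0902)²) = √(34.5492) ≈ 5.8779,
  v_1 = u/||u|| ≈ (0.8507, 0.5257) (||v_1|| = 1).

λ_1 = 18.0902,  λ_2 = 6.9098;  v_1 ≈ (0.8507, 0.5257)


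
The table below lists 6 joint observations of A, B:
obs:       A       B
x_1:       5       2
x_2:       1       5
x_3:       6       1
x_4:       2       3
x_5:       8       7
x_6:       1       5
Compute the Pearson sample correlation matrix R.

Step 1 — column means:
  mean(A) = (5 + 1 + 6 + 2 + 8 + 1) / 6 = 23/6 = 3.8333
  mean(B) = (2 + 5 + 1 + 3 + 7 + 5) / 6 = 23/6 = 3.8333

Step 2 — sample variances and covariances s[i,j] = (1/(n-1)) · Σ_k (x_{k,i} - mean_i) · (x_{k,j} - mean_j), with n-1 = 5:
  s[A,A] = ((1.1667)·(1.1667) + (-2.8333)·(-2.8333) + (2.1667)·(2.1667) + (-1.8333)·(-1.8333) + (4.1667)·(4.1667) + (-2.8333)·(-2.8333)) / 5 = 42.8333/5 = 8.5667
  s[A,B] = ((1.1667)·(-1.8333) + (-2.8333)·(1.1667) + (2.1667)·(-2.8333) + (-1.8333)·(-0.8333) + (4.1667)·(3.1667) + (-2.8333)·(1.1667)) / 5 = -0.1667/5 = -0.0333
  s[B,B] = ((-1.8333)·(-1.8333) + (1.1667)·(1.1667) + (-2.8333)·(-2.8333) + (-0.8333)·(-0.8333) + (3.1667)·(3.1667) + (1.1667)·(1.1667)) / 5 = 24.8333/5 = 4.9667
  Sample standard deviations s_i = √(s[i,i]):
  s(A) = √(8.5667) = 2.9269
  s(B) = √(4.9667) = 2.2286

Step 3 — r_{ij} = s_{ij} / (s_i · s_j):
  r[A,A] = 1 (diagonal).
  r[A,B] = -0.0333 / (2.9269 · 2.2286) = -0.0333 / 6.5229 = -0.0051
  r[B,B] = 1 (diagonal).

R is symmetric with unit diagonal. Assembling:

R = [[1, -0.0051],
 [-0.0051, 1]]


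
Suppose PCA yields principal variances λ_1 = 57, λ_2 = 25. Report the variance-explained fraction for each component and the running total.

Step 1 — total variance = trace(Sigma) = Σ λ_i = 57 + 25 = 82.

Step 2 — fraction explained by component i = λ_i / Σ λ:
  PC1: 57/82 = 0.6951
  PC2: 25/82 = 0.3049

Step 3 — cumulative fraction after k components = (λ_1 + ... + λ_k) / Σ λ:
  k = 1: 57/82 = 0.6951
  k = 2: (57 + 25)/82 = 82/82 = 1

Summary (fraction, with percent):

explained: PC1 0.6951 (69.51%), PC2 0.3049 (30.49%);  cumulative: 0.6951, 1


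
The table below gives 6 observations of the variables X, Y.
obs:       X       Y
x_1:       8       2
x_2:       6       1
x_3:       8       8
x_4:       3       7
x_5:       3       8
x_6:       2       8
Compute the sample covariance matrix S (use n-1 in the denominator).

Step 1 — column means:
  mean(X) = (8 + 6 + 8 + 3 + 3 + 2) / 6 = 30/6 = 5
  mean(Y) = (2 + 1 + 8 + 7 + 8 + 8) / 6 = 34/6 = 5.6667

Step 2 — sample covariance S[i,j] = (1/(n-1)) · Σ_k (x_{k,i} - mean_i) · (x_{k,j} - mean_j), with n-1 = 5.
  S[X,X] = ((3)·(3) + (1)·(1) + (3)·(3) + (-2)·(-2) + (-2)·(-2) + (-3)·(-3)) / 5 = 36/5 = 7.2
  S[X,Y] = ((3)·(-3.6667) + (1)·(-4.6667) + (3)·(2.3333) + (-2)·(1.3333) + (-2)·(2.3333) + (-3)·(2.3333)) / 5 = -23/5 = -4.6
  S[Y,Y] = ((-3.6667)·(-3.6667) + (-4.6667)·(-4.6667) + (2.3333)·(2.3333) + (1.3333)·(1.3333) + (2.3333)·(2.3333) + (2.3333)·(2.3333)) / 5 = 53.3333/5 = 10.6667

S is symmetric (S[j,i] = S[i,j]). Assembling:

S = [[7.2, -4.6],
 [-4.6, 10.6667]]


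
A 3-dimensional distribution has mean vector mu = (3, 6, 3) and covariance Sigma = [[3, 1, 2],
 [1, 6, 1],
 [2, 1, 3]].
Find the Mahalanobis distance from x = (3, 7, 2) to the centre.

Step 1 — centre the observation: (x - mu) = (0, 1, -1).

Step 2 — invert Sigma (cofactor / det for 3×3, or solve directly):
  Sigma^{-1} = [[0.6071, -0.0357, -0.3929],
 [-0.0357, 0.1786, -0.0357],
 [-0.3929, -0.0357, 0.6071]].

Step 3 — form the quadratic (x - mu)^T · Sigma^{-1} · (x - mu):
  Sigma^{-1} · (x - mu) = (0.3571, 0.2143, -0.6429).
  (x - mu)^T · [Sigma^{-1} · (x - mu)] = (0)·(0.3571) + (1)·(0.2143) + (-1)·(-0.6429) = 0.8571.

Step 4 — take square root: d = √(0.8571) ≈ 0.9258.

d(x, mu) = √(0.8571) ≈ 0.9258


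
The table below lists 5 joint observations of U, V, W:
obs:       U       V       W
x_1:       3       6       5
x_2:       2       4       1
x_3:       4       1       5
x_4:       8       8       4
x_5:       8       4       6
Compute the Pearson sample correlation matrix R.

Step 1 — column means:
  mean(U) = (3 + 2 + 4 + 8 + 8) / 5 = 25/5 = 5
  mean(V) = (6 + 4 + 1 + 8 + 4) / 5 = 23/5 = 4.6
  mean(W) = (5 + 1 + 5 + 4 + 6) / 5 = 21/5 = 4.2

Step 2 — sample variances and covariances s[i,j] = (1/(n-1)) · Σ_k (x_{k,i} - mean_i) · (x_{k,j} - mean_j), with n-1 = 4:
  s[U,U] = ((-2)·(-2) + (-3)·(-3) + (-1)·(-1) + (3)·(3) + (3)·(3)) / 4 = 32/4 = 8
  s[U,V] = ((-2)·(1.4) + (-3)·(-0.6) + (-1)·(-3.6) + (3)·(3.4) + (3)·(-0.6)) / 4 = 11/4 = 2.75
  s[U,W] = ((-2)·(0.8) + (-3)·(-3.2) + (-1)·(0.8) + (3)·(-0.2) + (3)·(1.8)) / 4 = 12/4 = 3
  s[V,V] = ((1.4)·(1.4) + (-0.6)·(-0.6) + (-3.6)·(-3.6) + (3.4)·(3.4) + (-0.6)·(-0.6)) / 4 = 27.2/4 = 6.8
  s[V,W] = ((1.4)·(0.8) + (-0.6)·(-3.2) + (-3.6)·(0.8) + (3.4)·(-0.2) + (-0.6)·(1.8)) / 4 = -1.6/4 = -0.4
  s[W,W] = ((0.8)·(0.8) + (-3.2)·(-3.2) + (0.8)·(0.8) + (-0.2)·(-0.2) + (1.8)·(1.8)) / 4 = 14.8/4 = 3.7
  Sample standard deviations s_i = √(s[i,i]):
  s(U) = √(8) = 2.8284
  s(V) = √(6.8) = 2.6077
  s(W) = √(3.7) = 1.9235

Step 3 — r_{ij} = s_{ij} / (s_i · s_j):
  r[U,U] = 1 (diagonal).
  r[U,V] = 2.75 / (2.8284 · 2.6077) = 2.75 / 7.3756 = 0.3728
  r[U,W] = 3 / (2.8284 · 1.9235) = 3 / 5.4406 = 0.5514
  r[V,V] = 1 (diagonal).
  r[V,W] = -0.4 / (2.6077 · 1.9235) = -0.4 / 5.016 = -0.0797
  r[W,W] = 1 (diagonal).

R is symmetric with unit diagonal. Assembling:

R = [[1, 0.3728, 0.5514],
 [0.3728, 1, -0.0797],
 [0.5514, -0.0797, 1]]


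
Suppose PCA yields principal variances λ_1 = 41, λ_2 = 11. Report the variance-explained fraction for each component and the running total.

Step 1 — total variance = trace(Sigma) = Σ λ_i = 41 + 11 = 52.

Step 2 — fraction explained by component i = λ_i / Σ λ:
  PC1: 41/52 = 0.7885
  PC2: 11/52 = 0.2115

Step 3 — cumulative fraction after k components = (λ_1 + ... + λ_k) / Σ λ:
  k = 1: 41/52 = 0.7885
  k = 2: (41 + 11)/52 = 52/52 = 1

Summary (fraction, with percent):

explained: PC1 0.7885 (78.85%), PC2 0.2115 (21.15%);  cumulative: 0.7885, 1


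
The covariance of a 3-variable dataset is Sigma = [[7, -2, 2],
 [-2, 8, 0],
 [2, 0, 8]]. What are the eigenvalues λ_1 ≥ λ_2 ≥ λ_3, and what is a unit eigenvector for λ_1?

Step 1 — characteristic polynomial p(λ) = det(λI - Sigma) = λ³ - tr·λ² + c_1·λ - det, where tr = trace, c_1 = sum of the principal 2×2 minors, det = det(Sigma):
  tr = 7 + 8 + 8 = 23,
  c_1 = (7·8 - (-2)²) + (7·8 - (2)²) + (8·8 - (0)²) = 52 + 52 + 64 = 168,
  det = 7·(8·8 - (0)²) - (-2)·((-2)·8 - (0)·(2)) + (2)·((-2)·(0) - 8·(2)) = 7·(64) - (-2)·(-16) + (2)·(-16) = 384.
  So p(λ) = λ³ - 23λ² + 168λ - 384.
Step 2 — look for an integer root (rational root theorem: any rational root is an integer divisor of 384). Testing λ = 8:
  p(8) = 512 - 1472 + 1344 - 384 = 0  ✓
  Dividing out (λ - 8): p(λ) = (λ - 8)(λ² - 15λ + 48).
Step 3 — remaining eigenvalues from the quadratic λ² - 15λ + 48 = 0:
  Δ = 15² - 4·48 = 225 - 192 = 33,  λ = (15 ± √33)/2 = (15 ± 5.7446)/2 ≈ 10.3723 or 4.6277.
  Sorted: λ_1 = 10.3723,  λ_2 = 8,  λ_3 = 4.6277  (check: sum = 23 = tr ✓).

Step 4 — unit eigenvector for λ_1 ≈ 10.3723: v spans the null space of (Sigma - λ_1 I), whose rows are
  r_1 = (-3.3723, -2, 2),  r_2 = (-2, -2.3723, 0),  r_3 = (2, 0, -2.3723).
  v is orthogonal to every row, so take v ∝ r_1 × r_2 = ((-2)·(0) - (2)·(-2.3723), (2)·(-2) - (-3.3723)·(0), (-3.3723)·(-2.3723) - (-2)·(-2)) ≈ (4.7446, -4, 4).
  Let u = (4.7446, -4, 4).
  ||u|| = √((4.7446)² + (-4)² + (4)²) = √(54.5109) ≈ 7.3831,  v_1 = u/||u|| ≈ (0.6426, -0.5418, 0.5418) (||v_1|| = 1).

λ_1 = 10.3723,  λ_2 = 8,  λ_3 = 4.6277;  v_1 ≈ (0.6426, -0.5418, 0.5418)


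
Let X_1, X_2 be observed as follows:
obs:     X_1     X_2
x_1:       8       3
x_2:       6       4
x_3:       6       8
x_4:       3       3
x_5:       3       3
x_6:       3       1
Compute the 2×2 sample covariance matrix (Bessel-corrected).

Step 1 — column means:
  mean(X_1) = (8 + 6 + 6 + 3 + 3 + 3) / 6 = 29/6 = 4.8333
  mean(X_2) = (3 + 4 + 8 + 3 + 3 + 1) / 6 = 22/6 = 3.6667

Step 2 — sample covariance S[i,j] = (1/(n-1)) · Σ_k (x_{k,i} - mean_i) · (x_{k,j} - mean_j), with n-1 = 5.
  S[X_1,X_1] = ((3.1667)·(3.1667) + (1.1667)·(1.1667) + (1.1667)·(1.1667) + (-1.8333)·(-1.8333) + (-1.8333)·(-1.8333) + (-1.8333)·(-1.8333)) / 5 = 22.8333/5 = 4.5667
  S[X_1,X_2] = ((3.1667)·(-0.6667) + (1.1667)·(0.3333) + (1.1667)·(4.3333) + (-1.8333)·(-0.6667) + (-1.8333)·(-0.6667) + (-1.8333)·(-2.6667)) / 5 = 10.6667/5 = 2.1333
  S[X_2,X_2] = ((-0.6667)·(-0.6667) + (0.3333)·(0.3333) + (4.3333)·(4.3333) + (-0.6667)·(-0.6667) + (-0.6667)·(-0.6667) + (-2.6667)·(-2.6667)) / 5 = 27.3333/5 = 5.4667

S is symmetric (S[j,i] = S[i,j]). Assembling:

S = [[4.5667, 2.1333],
 [2.1333, 5.4667]]


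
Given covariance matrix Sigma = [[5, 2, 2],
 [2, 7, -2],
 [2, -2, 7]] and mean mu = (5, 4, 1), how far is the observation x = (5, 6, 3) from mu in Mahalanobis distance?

Step 1 — centre the observation: (x - mu) = (0, 2, 2).

Step 2 — invert Sigma (cofactor / det for 3×3, or solve directly):
  Sigma^{-1} = [[0.2941, -0.1176, -0.1176],
 [-0.1176, 0.2026, 0.0915],
 [-0.1176, 0.0915, 0.2026]].

Step 3 — form the quadratic (x - mu)^T · Sigma^{-1} · (x - mu):
  Sigma^{-1} · (x - mu) = (-0.4706, 0.5882, 0.5882).
  (x - mu)^T · [Sigma^{-1} · (x - mu)] = (0)·(-0.4706) + (2)·(0.5882) + (2)·(0.5882) = 2.3529.

Step 4 — take square root: d = √(2.3529) ≈ 1.5339.

d(x, mu) = √(2.3529) ≈ 1.5339


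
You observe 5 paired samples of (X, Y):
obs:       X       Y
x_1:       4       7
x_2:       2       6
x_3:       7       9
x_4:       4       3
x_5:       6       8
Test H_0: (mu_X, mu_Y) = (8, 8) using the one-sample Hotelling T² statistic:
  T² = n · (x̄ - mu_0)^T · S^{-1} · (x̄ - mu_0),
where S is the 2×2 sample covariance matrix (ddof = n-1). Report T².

Step 1 — sample mean vector:
  mean(X) = (4 + 2 + 7 + 4 + 6) / 5 = 23/5 = 4.6
  mean(Y) = (7 + 6 + 9 + 3 + 8) / 5 = 33/5 = 6.6
  x̄ = (4.6, 6.6),  deviation x̄ - mu_0 = (4.6, 6.6) - (8, 8) = (-3.4, -1.4).

Step 2 — sample covariance matrix, S[i,j] = (1/(n-1)) · Σ_k (x_{k,i} - mean_i) · (x_{k,j} - mean_j), divisor n-1 = 4:
  S[X,X] = ((-0.6)·(-0.6) + (-2.6)·(-2.6) + (2.4)·(2.4) + (-0.6)·(-0.6) + (1.4)·(1.4)) / 4 = 15.2/4 = 3.8
  S[X,Y] = ((-0.6)·(0.4) + (-2.6)·(-0.6) + (2.4)·(2.4) + (-0.6)·(-3.6) + (1.4)·(1.4)) / 4 = 11.2/4 = 2.8
  S[Y,Y] = ((0.4)·(0.4) + (-0.6)·(-0.6) + (2.4)·(2.4) + (-3.6)·(-3.6) + (1.4)·(1.4)) / 4 = 21.2/4 = 5.3
  S = [[3.8, 2.8],
 [2.8, 5.3]].

Step 3 — invert S. det(S) = 3.8·5.3 - (2.8)² = 12.3.
  S^{-1} = (1/det) · [[d, -b], [-b, a]] = [[0.4309, -0.2276],
 [-0.2276, 0.3089]].

Step 4 — quadratic form (x̄ - mu_0)^T · S^{-1} · (x̄ - mu_0):
  S^{-1} · (x̄ - mu_0) = (-1.1463, 0.3415),
  (x̄ - mu_0)^T · [...] = (-3.4)·(-1.1463) + (-1.4)·(0.3415) = 3.4195.

Step 5 — scale by n: T² = 5 · 3.4195 = 17.0976.

T² ≈ 17.0976


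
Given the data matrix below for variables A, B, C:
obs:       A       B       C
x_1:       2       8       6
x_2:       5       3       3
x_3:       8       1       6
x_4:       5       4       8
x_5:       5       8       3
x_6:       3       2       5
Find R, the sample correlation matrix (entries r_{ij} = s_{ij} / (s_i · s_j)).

Step 1 — column means:
  mean(A) = (2 + 5 + 8 + 5 + 5 + 3) / 6 = 28/6 = 4.6667
  mean(B) = (8 + 3 + 1 + 4 + 8 + 2) / 6 = 26/6 = 4.3333
  mean(C) = (6 + 3 + 6 + 8 + 3 + 5) / 6 = 31/6 = 5.1667

Step 2 — sample variances and covariances s[i,j] = (1/(n-1)) · Σ_k (x_{k,i} - mean_i) · (x_{k,j} - mean_j), with n-1 = 5:
  s[A,A] = ((-2.6667)·(-2.6667) + (0.3333)·(0.3333) + (3.3333)·(3.3333) + (0.3333)·(0.3333) + (0.3333)·(0.3333) + (-1.6667)·(-1.6667)) / 5 = 21.3333/5 = 4.2667
  s[A,B] = ((-2.6667)·(3.6667) + (0.3333)·(-1.3333) + (3.3333)·(-3.3333) + (0.3333)·(-0.3333) + (0.3333)·(3.6667) + (-1.6667)·(-2.3333)) / 5 = -16.3333/5 = -3.2667
  s[A,C] = ((-2.6667)·(0.8333) + (0.3333)·(-2.1667) + (3.3333)·(0.8333) + (0.3333)·(2.8333) + (0.3333)·(-2.1667) + (-1.6667)·(-0.1667)) / 5 = 0.3333/5 = 0.0667
  s[B,B] = ((3.6667)·(3.6667) + (-1.3333)·(-1.3333) + (-3.3333)·(-3.3333) + (-0.3333)·(-0.3333) + (3.6667)·(3.6667) + (-2.3333)·(-2.3333)) / 5 = 45.3333/5 = 9.0667
  s[B,C] = ((3.6667)·(0.8333) + (-1.3333)·(-2.1667) + (-3.3333)·(0.8333) + (-0.3333)·(2.8333) + (3.6667)·(-2.1667) + (-2.3333)·(-0.1667)) / 5 = -5.3333/5 = -1.0667
  s[C,C] = ((0.8333)·(0.8333) + (-2.1667)·(-2.1667) + (0.8333)·(0.8333) + (2.8333)·(2.8333) + (-2.1667)·(-2.1667) + (-0.1667)·(-0.1667)) / 5 = 18.8333/5 = 3.7667
  Sample standard deviations s_i = √(s[i,i]):
  s(A) = √(4.2667) = 2.0656
  s(B) = √(9.0667) = 3.0111
  s(C) = √(3.7667) = 1.9408

Step 3 — r_{ij} = s_{ij} / (s_i · s_j):
  r[A,A] = 1 (diagonal).
  r[A,B] = -3.2667 / (2.0656 · 3.0111) = -3.2667 / 6.2197 = -0.5252
  r[A,C] = 0.0667 / (2.0656 · 1.9408) = 0.0667 / 4.0089 = 0.0166
  r[B,B] = 1 (diagonal).
  r[B,C] = -1.0667 / (3.0111 · 1.9408) = -1.0667 / 5.8439 = -0.1825
  r[C,C] = 1 (diagonal).

R is symmetric with unit diagonal. Assembling:

R = [[1, -0.5252, 0.0166],
 [-0.5252, 1, -0.1825],
 [0.0166, -0.1825, 1]]


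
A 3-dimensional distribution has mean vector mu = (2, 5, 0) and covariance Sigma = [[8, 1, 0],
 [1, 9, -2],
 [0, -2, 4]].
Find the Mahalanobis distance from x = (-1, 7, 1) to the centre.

Step 1 — centre the observation: (x - mu) = (-3, 2, 1).

Step 2 — invert Sigma (cofactor / det for 3×3, or solve directly):
  Sigma^{-1} = [[0.127, -0.0159, -0.0079],
 [-0.0159, 0.127, 0.0635],
 [-0.0079, 0.0635, 0.2817]].

Step 3 — form the quadratic (x - mu)^T · Sigma^{-1} · (x - mu):
  Sigma^{-1} · (x - mu) = (-0.4206, 0.3651, 0.4325).
  (x - mu)^T · [Sigma^{-1} · (x - mu)] = (-3)·(-0.4206) + (2)·(0.3651) + (1)·(0.4325) = 2.4246.

Step 4 — take square root: d = √(2.4246) ≈ 1.5571.

d(x, mu) = √(2.4246) ≈ 1.5571


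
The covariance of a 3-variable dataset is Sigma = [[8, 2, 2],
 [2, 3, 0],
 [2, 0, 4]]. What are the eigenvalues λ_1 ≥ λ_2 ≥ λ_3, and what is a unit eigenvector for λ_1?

Step 1 — characteristic polynomial p(λ) = det(λI - Sigma) = λ³ - tr·λ² + c_1·λ - det, where tr = trace, c_1 = sum of the principal 2×2 minors, det = det(Sigma):
  tr = 8 + 3 + 4 = 15,
  c_1 = (8·3 - (2)²) + (8·4 - (2)²) + (3·4 - (0)²) = 20 + 28 + 12 = 60,
  det = 8·(3·4 - (0)²) - (2)·((2)·4 - (0)·(2)) + (2)·((2)·(0) - 3·(2)) = 8·(12) - (2)·(8) + (2)·(-6) = 68.
  So p(λ) = λ³ - 15λ² + 60λ - 68.
Step 2 — look for an integer root (rational root theorem: any rational root is an integer divisor of 68). Testing λ = 2:
  p(2) = 8 - 60 + 120 - 68 = 0  ✓
  Dividing out (λ - 2): p(λ) = (λ - 2)(λ² - 13λ + 34).
Step 3 — remaining eigenvalues from the quadratic λ² - 13λ + 34 = 0:
  Δ = 13² - 4·34 = 169 - 136 = 33,  λ = (13 ± √33)/2 = (13 ± 5.7446)/2 ≈ 9.3723 or 3.6277.
  Sorted: λ_1 = 9.3723,  λ_2 = 3.6277,  λ_3 = 2  (check: sum = 15 = tr ✓).

Step 4 — unit eigenvector for λ_1 ≈ 9.3723: v spans the null space of (Sigma - λ_1 I), whose rows are
  r_1 = (-1.3723, 2, 2),  r_2 = (2, -6.3723, 0),  r_3 = (2, 0, -5.3723).
  v is orthogonal to every row, so take v ∝ r_1 × r_2 = ((2)·(0) - (2)·(-6.3723), (2)·(2) - (-1.3723)·(0), (-1.3723)·(-6.3723) - (2)·(2)) ≈ (12.7446, 4, 4.7446).
  Let u = (12.7446, 4, 4.7446).
  ||u|| = √((12.7446)² + (4)² + (4.7446)²) = √(200.9348) ≈ 14.1751,  v_1 = u/||u|| ≈ (0.8991, 0.2822, 0.3347) (||v_1|| = 1).

λ_1 = 9.3723,  λ_2 = 3.6277,  λ_3 = 2;  v_1 ≈ (0.8991, 0.2822, 0.3347)


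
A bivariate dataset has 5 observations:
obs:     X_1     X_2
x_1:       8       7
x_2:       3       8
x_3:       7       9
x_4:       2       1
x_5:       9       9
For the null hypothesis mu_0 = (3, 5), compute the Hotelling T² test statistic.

Step 1 — sample mean vector:
  mean(X_1) = (8 + 3 + 7 + 2 + 9) / 5 = 29/5 = 5.8
  mean(X_2) = (7 + 8 + 9 + 1 + 9) / 5 = 34/5 = 6.8
  x̄ = (5.8, 6.8),  deviation x̄ - mu_0 = (5.8, 6.8) - (3, 5) = (2.8, 1.8).

Step 2 — sample covariance matrix, S[i,j] = (1/(n-1)) · Σ_k (x_{k,i} - mean_i) · (x_{k,j} - mean_j), divisor n-1 = 4:
  S[X_1,X_1] = ((2.2)·(2.2) + (-2.8)·(-2.8) + (1.2)·(1.2) + (-3.8)·(-3.8) + (3.2)·(3.2)) / 4 = 38.8/4 = 9.7
  S[X_1,X_2] = ((2.2)·(0.2) + (-2.8)·(1.2) + (1.2)·(2.2) + (-3.8)·(-5.8) + (3.2)·(2.2)) / 4 = 28.8/4 = 7.2
  S[X_2,X_2] = ((0.2)·(0.2) + (1.2)·(1.2) + (2.2)·(2.2) + (-5.8)·(-5.8) + (2.2)·(2.2)) / 4 = 44.8/4 = 11.2
  S = [[9.7, 7.2],
 [7.2, 11.2]].

Step 3 — invert S. det(S) = 9.7·11.2 - (7.2)² = 56.8.
  S^{-1} = (1/det) · [[d, -b], [-b, a]] = [[0.1972, -0.1268],
 [-0.1268, 0.1708]].

Step 4 — quadratic form (x̄ - mu_0)^T · S^{-1} · (x̄ - mu_0):
  S^{-1} · (x̄ - mu_0) = (0.3239, -0.0475),
  (x̄ - mu_0)^T · [...] = (2.8)·(0.3239) + (1.8)·(-0.0475) = 0.8215.

Step 5 — scale by n: T² = 5 · 0.8215 = 4.1074.

T² ≈ 4.1074


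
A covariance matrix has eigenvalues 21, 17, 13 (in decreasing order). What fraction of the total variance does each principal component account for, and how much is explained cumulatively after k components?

Step 1 — total variance = trace(Sigma) = Σ λ_i = 21 + 17 + 13 = 51.

Step 2 — fraction explained by component i = λ_i / Σ λ:
  PC1: 21/51 = 0.4118
  PC2: 17/51 = 0.3333
  PC3: 13/51 = 0.2549

Step 3 — cumulative fraction after k components = (λ_1 + ... + λ_k) / Σ λ:
  k = 1: 21/51 = 0.4118
  k = 2: (21 + 17)/51 = 38/51 = 0.7451
  k = 3: (21 + 17 + 13)/51 = 51/51 = 1

Summary (fraction, with percent):

explained: PC1 0.4118 (41.18%), PC2 0.3333 (33.33%), PC3 0.2549 (25.49%);  cumulative: 0.4118, 0.7451, 1


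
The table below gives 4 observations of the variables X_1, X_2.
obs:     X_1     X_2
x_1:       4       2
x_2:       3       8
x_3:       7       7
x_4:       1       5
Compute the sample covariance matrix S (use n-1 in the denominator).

Step 1 — column means:
  mean(X_1) = (4 + 3 + 7 + 1) / 4 = 15/4 = 3.75
  mean(X_2) = (2 + 8 + 7 + 5) / 4 = 22/4 = 5.5

Step 2 — sample covariance S[i,j] = (1/(n-1)) · Σ_k (x_{k,i} - mean_i) · (x_{k,j} - mean_j), with n-1 = 3.
  S[X_1,X_1] = ((0.25)·(0.25) + (-0.75)·(-0.75) + (3.25)·(3.25) + (-2.75)·(-2.75)) / 3 = 18.75/3 = 6.25
  S[X_1,X_2] = ((0.25)·(-3.5) + (-0.75)·(2.5) + (3.25)·(1.5) + (-2.75)·(-0.5)) / 3 = 3.5/3 = 1.1667
  S[X_2,X_2] = ((-3.5)·(-3.5) + (2.5)·(2.5) + (1.5)·(1.5) + (-0.5)·(-0.5)) / 3 = 21/3 = 7

S is symmetric (S[j,i] = S[i,j]). Assembling:

S = [[6.25, 1.1667],
 [1.1667, 7]]


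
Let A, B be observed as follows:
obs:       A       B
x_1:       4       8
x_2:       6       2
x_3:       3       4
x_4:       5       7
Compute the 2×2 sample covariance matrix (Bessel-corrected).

Step 1 — column means:
  mean(A) = (4 + 6 + 3 + 5) / 4 = 18/4 = 4.5
  mean(B) = (8 + 2 + 4 + 7) / 4 = 21/4 = 5.25

Step 2 — sample covariance S[i,j] = (1/(n-1)) · Σ_k (x_{k,i} - mean_i) · (x_{k,j} - mean_j), with n-1 = 3.
  S[A,A] = ((-0.5)·(-0.5) + (1.5)·(1.5) + (-1.5)·(-1.5) + (0.5)·(0.5)) / 3 = 5/3 = 1.6667
  S[A,B] = ((-0.5)·(2.75) + (1.5)·(-3.25) + (-1.5)·(-1.25) + (0.5)·(1.75)) / 3 = -3.5/3 = -1.1667
  S[B,B] = ((2.75)·(2.75) + (-3.25)·(-3.25) + (-1.25)·(-1.25) + (1.75)·(1.75)) / 3 = 22.75/3 = 7.5833

S is symmetric (S[j,i] = S[i,j]). Assembling:

S = [[1.6667, -1.1667],
 [-1.1667, 7.5833]]


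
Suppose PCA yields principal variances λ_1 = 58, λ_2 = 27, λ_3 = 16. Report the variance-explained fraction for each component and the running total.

Step 1 — total variance = trace(Sigma) = Σ λ_i = 58 + 27 + 16 = 101.

Step 2 — fraction explained by component i = λ_i / Σ λ:
  PC1: 58/101 = 0.5743
  PC2: 27/101 = 0.2673
  PC3: 16/101 = 0.1584

Step 3 — cumulative fraction after k components = (λ_1 + ... + λ_k) / Σ λ:
  k = 1: 58/101 = 0.5743
  k = 2: (58 + 27)/101 = 85/101 = 0.8416
  k = 3: (58 + 27 + 16)/101 = 101/101 = 1

Summary (fraction, with percent):

explained: PC1 0.5743 (57.43%), PC2 0.2673 (26.73%), PC3 0.1584 (15.84%);  cumulative: 0.5743, 0.8416, 1


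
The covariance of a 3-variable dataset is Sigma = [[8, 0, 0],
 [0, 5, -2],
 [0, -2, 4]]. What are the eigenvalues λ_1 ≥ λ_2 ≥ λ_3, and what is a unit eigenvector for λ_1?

Step 1 — characteristic polynomial p(λ) = det(λI - Sigma) = λ³ - tr·λ² + c_1·λ - det, where tr = trace, c_1 = sum of the principal 2×2 minors, det = det(Sigma):
  tr = 8 + 5 + 4 = 17,
  c_1 = (8·5 - (0)²) + (8·4 - (0)²) + (5·4 - (-2)²) = 40 + 32 + 16 = 88,
  det = 8·(5·4 - (-2)²) - (0)·((0)·4 - (-2)·(0)) + (0)·((0)·(-2) - 5·(0)) = 8·(16) - (0)·(0) + (0)·(0) = 128.
  So p(λ) = λ³ - 17λ² + 88λ - 128.
Step 2 — look for an integer root (rational root theorem: any rational root is an integer divisor of 128). Testing λ = 8:
  p(8) = 512 - 1088 + 704 - 128 = 0  ✓
  Dividing out (λ - 8): p(λ) = (λ - 8)(λ² - 9λ + 16).
Step 3 — remaining eigenvalues from the quadratic λ² - 9λ + 16 = 0:
  Δ = 9² - 4·16 = 81 - 64 = 17,  λ = (9 ± √17)/2 = (9 ± 4.1231)/2 ≈ 6.5616 or 2.4384.
  Sorted: λ_1 = 8,  λ_2 = 6.5616,  λ_3 = 2.4384  (check: sum = 17 = tr ✓).

Step 4 — unit eigenvector for λ_1 = 8: v spans the null space of (Sigma - λ_1 I), whose rows are
  r_1 = (0, 0, 0),  r_2 = (0, -3, -2),  r_3 = (0, -2, -4).
  v is orthogonal to every row, so take v ∝ r_2 × r_3 = ((-3)·(-4) - (-2)·(-2), (-2)·(0) - (0)·(-4), (0)·(-2) - (-3)·(0)) = (8, 0, 0).
  Rescale (divide by 8): u = (1, 0, 0).
  ||u|| = √((1)² + (0)² + (0)²) = √(1) = 1,  v_1 = u/||u|| ≈ (1, 0, 0) (||v_1|| = 1).

λ_1 = 8,  λ_2 = 6.5616,  λ_3 = 2.4384;  v_1 ≈ (1, 0, 0)


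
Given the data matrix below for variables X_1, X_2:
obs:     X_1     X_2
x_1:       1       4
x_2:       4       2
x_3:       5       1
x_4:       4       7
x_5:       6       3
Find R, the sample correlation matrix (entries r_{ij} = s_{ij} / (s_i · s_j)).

Step 1 — column means:
  mean(X_1) = (1 + 4 + 5 + 4 + 6) / 5 = 20/5 = 4
  mean(X_2) = (4 + 2 + 1 + 7 + 3) / 5 = 17/5 = 3.4

Step 2 — sample variances and covariances s[i,j] = (1/(n-1)) · Σ_k (x_{k,i} - mean_i) · (x_{k,j} - mean_j), with n-1 = 4:
  s[X_1,X_1] = ((-3)·(-3) + (0)·(0) + (1)·(1) + (0)·(0) + (2)·(2)) / 4 = 14/4 = 3.5
  s[X_1,X_2] = ((-3)·(0.6) + (0)·(-1.4) + (1)·(-2.4) + (0)·(3.6) + (2)·(-0.4)) / 4 = -5/4 = -1.25
  s[X_2,X_2] = ((0.6)·(0.6) + (-1.4)·(-1.4) + (-2.4)·(-2.4) + (3.6)·(3.6) + (-0.4)·(-0.4)) / 4 = 21.2/4 = 5.3
  Sample standard deviations s_i = √(s[i,i]):
  s(X_1) = √(3.5) = 1.8708
  s(X_2) = √(5.3) = 2.3022

Step 3 — r_{ij} = s_{ij} / (s_i · s_j):
  r[X_1,X_1] = 1 (diagonal).
  r[X_1,X_2] = -1.25 / (1.8708 · 2.3022) = -1.25 / 4.307 = -0.2902
  r[X_2,X_2] = 1 (diagonal).

R is symmetric with unit diagonal. Assembling:

R = [[1, -0.2902],
 [-0.2902, 1]]


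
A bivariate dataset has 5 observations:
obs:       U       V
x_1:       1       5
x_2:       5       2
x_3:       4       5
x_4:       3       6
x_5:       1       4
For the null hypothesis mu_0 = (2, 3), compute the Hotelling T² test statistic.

Step 1 — sample mean vector:
  mean(U) = (1 + 5 + 4 + 3 + 1) / 5 = 14/5 = 2.8
  mean(V) = (5 + 2 + 5 + 6 + 4) / 5 = 22/5 = 4.4
  x̄ = (2.8, 4.4),  deviation x̄ - mu_0 = (2.8, 4.4) - (2, 3) = (0.8, 1.4).

Step 2 — sample covariance matrix, S[i,j] = (1/(n-1)) · Σ_k (x_{k,i} - mean_i) · (x_{k,j} - mean_j), divisor n-1 = 4:
  S[U,U] = ((-1.8)·(-1.8) + (2.2)·(2.2) + (1.2)·(1.2) + (0.2)·(0.2) + (-1.8)·(-1.8)) / 4 = 12.8/4 = 3.2
  S[U,V] = ((-1.8)·(0.6) + (2.2)·(-2.4) + (1.2)·(0.6) + (0.2)·(1.6) + (-1.8)·(-0.4)) / 4 = -4.6/4 = -1.15
  S[V,V] = ((0.6)·(0.6) + (-2.4)·(-2.4) + (0.6)·(0.6) + (1.6)·(1.6) + (-0.4)·(-0.4)) / 4 = 9.2/4 = 2.3
  S = [[3.2, -1.15],
 [-1.15, 2.3]].

Step 3 — invert S. det(S) = 3.2·2.3 - (-1.15)² = 6.0375.
  S^{-1} = (1/det) · [[d, -b], [-b, a]] = [[0.381, 0.1905],
 [0.1905, 0.53]].

Step 4 — quadratic form (x̄ - mu_0)^T · S^{-1} · (x̄ - mu_0):
  S^{-1} · (x̄ - mu_0) = (0.5714, 0.8944),
  (x̄ - mu_0)^T · [...] = (0.8)·(0.5714) + (1.4)·(0.8944) = 1.7093.

Step 5 — scale by n: T² = 5 · 1.7093 = 8.5466.

T² ≈ 8.5466


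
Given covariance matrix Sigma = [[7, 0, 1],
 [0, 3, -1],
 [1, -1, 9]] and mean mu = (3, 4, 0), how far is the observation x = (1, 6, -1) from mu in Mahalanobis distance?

Step 1 — centre the observation: (x - mu) = (-2, 2, -1).

Step 2 — invert Sigma (cofactor / det for 3×3, or solve directly):
  Sigma^{-1} = [[0.1453, -0.0056, -0.0168],
 [-0.0056, 0.3464, 0.0391],
 [-0.0168, 0.0391, 0.1173]].

Step 3 — form the quadratic (x - mu)^T · Sigma^{-1} · (x - mu):
  Sigma^{-1} · (x - mu) = (-0.2849, 0.6648, -0.0056).
  (x - mu)^T · [Sigma^{-1} · (x - mu)] = (-2)·(-0.2849) + (2)·(0.6648) + (-1)·(-0.0056) = 1.905.

Step 4 — take square root: d = √(1.905) ≈ 1.3802.

d(x, mu) = √(1.905) ≈ 1.3802


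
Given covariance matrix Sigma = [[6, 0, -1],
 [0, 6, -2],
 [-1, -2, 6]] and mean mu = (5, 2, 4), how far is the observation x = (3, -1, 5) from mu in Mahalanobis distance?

Step 1 — centre the observation: (x - mu) = (-2, -3, 1).

Step 2 — invert Sigma (cofactor / det for 3×3, or solve directly):
  Sigma^{-1} = [[0.172, 0.0108, 0.0323],
 [0.0108, 0.1882, 0.0645],
 [0.0323, 0.0645, 0.1935]].

Step 3 — form the quadratic (x - mu)^T · Sigma^{-1} · (x - mu):
  Sigma^{-1} · (x - mu) = (-0.3441, -0.5215, -0.0645).
  (x - mu)^T · [Sigma^{-1} · (x - mu)] = (-2)·(-0.3441) + (-3)·(-0.5215) + (1)·(-0.0645) = 2.1882.

Step 4 — take square root: d = √(2.1882) ≈ 1.4792.

d(x, mu) = √(2.1882) ≈ 1.4792


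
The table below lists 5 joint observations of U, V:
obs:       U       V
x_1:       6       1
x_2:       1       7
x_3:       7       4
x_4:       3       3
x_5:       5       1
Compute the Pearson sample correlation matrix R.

Step 1 — column means:
  mean(U) = (6 + 1 + 7 + 3 + 5) / 5 = 22/5 = 4.4
  mean(V) = (1 + 7 + 4 + 3 + 1) / 5 = 16/5 = 3.2

Step 2 — sample variances and covariances s[i,j] = (1/(n-1)) · Σ_k (x_{k,i} - mean_i) · (x_{k,j} - mean_j), with n-1 = 4:
  s[U,U] = ((1.6)·(1.6) + (-3.4)·(-3.4) + (2.6)·(2.6) + (-1.4)·(-1.4) + (0.6)·(0.6)) / 4 = 23.2/4 = 5.8
  s[U,V] = ((1.6)·(-2.2) + (-3.4)·(3.8) + (2.6)·(0.8) + (-1.4)·(-0.2) + (0.6)·(-2.2)) / 4 = -15.4/4 = -3.85
  s[V,V] = ((-2.2)·(-2.2) + (3.8)·(3.8) + (0.8)·(0.8) + (-0.2)·(-0.2) + (-2.2)·(-2.2)) / 4 = 24.8/4 = 6.2
  Sample standard deviations s_i = √(s[i,i]):
  s(U) = √(5.8) = 2.4083
  s(V) = √(6.2) = 2.49

Step 3 — r_{ij} = s_{ij} / (s_i · s_j):
  r[U,U] = 1 (diagonal).
  r[U,V] = -3.85 / (2.4083 · 2.49) = -3.85 / 5.9967 = -0.642
  r[V,V] = 1 (diagonal).

R is symmetric with unit diagonal. Assembling:

R = [[1, -0.642],
 [-0.642, 1]]


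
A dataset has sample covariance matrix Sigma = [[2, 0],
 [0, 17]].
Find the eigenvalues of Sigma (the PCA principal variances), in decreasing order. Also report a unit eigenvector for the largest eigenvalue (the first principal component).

Step 1 — characteristic polynomial of 2×2 Sigma:
  det(Sigma - λI) = λ² - trace · λ + det = 0.
  trace = 2 + 17 = 19, det = 2·17 - (0)² = 34.
Step 2 — discriminant:
  Δ = trace² - 4·det = 361 - 136 = 225.
Step 3 — eigenvalues:
  λ = (trace ± √Δ)/2 = (19 ± 15)/2,
  λ_1 = 17,  λ_2 = 2.

Step 4 — unit eigenvector for λ_1: Sigma is diagonal, so its eigenvectors are the coordinate axes. λ_1 = 17 is the diagonal entry on the second coordinate axis, hence
  v_1 = (0, 1) (||v_1|| = 1).

λ_1 = 17,  λ_2 = 2;  v_1 ≈ (0, 1)
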